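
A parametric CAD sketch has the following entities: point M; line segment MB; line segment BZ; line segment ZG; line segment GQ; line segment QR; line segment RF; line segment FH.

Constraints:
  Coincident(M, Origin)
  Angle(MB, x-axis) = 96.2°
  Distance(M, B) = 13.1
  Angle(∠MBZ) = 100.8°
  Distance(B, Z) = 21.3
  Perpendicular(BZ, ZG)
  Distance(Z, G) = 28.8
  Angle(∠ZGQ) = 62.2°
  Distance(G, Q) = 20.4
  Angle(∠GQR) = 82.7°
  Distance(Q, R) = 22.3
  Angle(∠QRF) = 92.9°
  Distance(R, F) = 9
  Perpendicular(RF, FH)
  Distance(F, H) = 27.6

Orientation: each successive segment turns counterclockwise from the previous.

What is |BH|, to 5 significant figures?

30.543

M is at the origin; MB runs at 96.2° with length 13.1, so B = (-1.4148, 13.023). ∠MBZ = 100.8° gives BZ at 175.40° from the x-axis; with |BZ| = 21.3, Z = (-22.646, 14.732). The perpendicularity gives ZG at right angles to BZ, so ZG runs at -94.600°; with |ZG| = 28.8, G = (-24.956, -13.976). ∠ZGQ = 62.2° gives GQ at 23.200° from the x-axis; with |GQ| = 20.4, Q = (-6.2055, -5.9392). ∠GQR = 82.7° gives QR at 120.50° from the x-axis; with |QR| = 22.3, R = (-17.524, 13.275). ∠QRF = 92.9° gives RF at -152.40° from the x-axis; with |RF| = 9.0, F = (-25.499, 9.1055). The perpendicularity gives FH at right angles to RF, so FH runs at -62.400°; with |FH| = 27.6, H = (-12.713, -15.354). Then |BH| = |H − B| = 30.543.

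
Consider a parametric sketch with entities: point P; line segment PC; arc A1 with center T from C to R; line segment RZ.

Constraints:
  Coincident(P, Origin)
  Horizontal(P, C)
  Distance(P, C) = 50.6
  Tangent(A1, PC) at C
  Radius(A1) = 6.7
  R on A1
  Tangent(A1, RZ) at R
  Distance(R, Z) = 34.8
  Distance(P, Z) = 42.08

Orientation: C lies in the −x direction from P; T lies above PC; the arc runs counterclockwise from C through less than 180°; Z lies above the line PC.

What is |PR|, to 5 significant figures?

45.025

P is at the origin; P and C share the same y with |PC| = 50.6 and C on the −x side, so C = (-50.600, 0.0000). Tangency of A1 to PC means the radius TC is perpendicular to PC, so T = C + (0, 6.7) = (-50.600, 6.7000). Since TR ⟂ RZ (tangency), |TZ| = √(6.7² + 34.8²) = 35.439 regardless of where R sits on A1. So Z lies on both circle(P, 42.08) and circle(T, 35.439); the above-PC intersection is Z = (-26.503, 32.685). R is the foot of the tangent from Z: R = (-44.915, 3.1552).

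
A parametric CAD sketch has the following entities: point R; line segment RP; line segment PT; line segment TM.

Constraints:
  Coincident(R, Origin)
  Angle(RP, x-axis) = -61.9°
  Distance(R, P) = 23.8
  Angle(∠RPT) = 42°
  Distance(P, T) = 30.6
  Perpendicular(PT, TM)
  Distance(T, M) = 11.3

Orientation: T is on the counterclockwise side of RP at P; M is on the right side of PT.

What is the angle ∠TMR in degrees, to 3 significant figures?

25.4°

R is at the origin; RP runs at -61.9° with length 23.8, so P = 23.8·(cos -61.9°, sin -61.9°) = (11.2, -21.0). ∠RPT = 42.0°, so PT runs at -61.9° + (180° − 42.0°) = 76.1° from the x-axis; with |PT| = 30.6, T = P + 30.6·(cos 76.1°, sin 76.1°) = (18.6, 8.71). PT ⟂ TM; with |TM| = 11.3 on the right of PT, M = T + 11.3·(0.971, -0.240) = (29.5, 5.99). Then cos ∠TMR = MT·MR / (|MT||MR|), giving 25.4°.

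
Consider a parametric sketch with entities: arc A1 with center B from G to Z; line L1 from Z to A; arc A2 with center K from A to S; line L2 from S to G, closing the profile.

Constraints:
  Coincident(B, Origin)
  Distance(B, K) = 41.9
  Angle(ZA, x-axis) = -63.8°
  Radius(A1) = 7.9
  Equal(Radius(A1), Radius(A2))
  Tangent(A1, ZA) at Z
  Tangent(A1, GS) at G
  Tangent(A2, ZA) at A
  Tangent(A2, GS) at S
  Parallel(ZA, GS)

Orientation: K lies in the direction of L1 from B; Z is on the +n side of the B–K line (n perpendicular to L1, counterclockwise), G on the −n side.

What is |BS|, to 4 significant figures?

42.64

The slot axis is L1's direction at -63.8°, so u = (cos -63.8°, sin -63.8°) = (0.4415, -0.8973) and n = (−sin -63.8°, cos -63.8°) = (0.8973, 0.4415). B is at the origin and K lies 41.9 along u from B, so K = 41.9·u = (18.50, -37.60). Tangency of A1 to both parallel lines with radius 7.9 puts Z and G at B ± 7.9·n: Z = (7.088, 3.488), G = (-7.088, -3.488). Equal radii place A and S the same way about K: A = K + 7.9·n = (25.59, -34.11), S = K − 7.9·n = (11.41, -41.08). Then |BS| = |S − B| = 42.64.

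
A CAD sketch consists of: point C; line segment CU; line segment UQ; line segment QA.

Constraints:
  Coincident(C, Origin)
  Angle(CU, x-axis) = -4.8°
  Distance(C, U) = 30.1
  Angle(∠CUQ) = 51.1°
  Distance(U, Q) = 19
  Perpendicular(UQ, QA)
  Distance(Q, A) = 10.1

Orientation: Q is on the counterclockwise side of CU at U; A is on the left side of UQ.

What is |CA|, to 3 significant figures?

13.3

C is at the origin; CU runs at -4.8° with length 30.1, so U = 30.1·(cos -4.8°, sin -4.8°) = (30.0, -2.52). ∠CUQ = 51.1°, so UQ runs at -4.8° + (180° − 51.1°) = 124° from the x-axis; with |UQ| = 19.0, Q = U + 19.0·(cos 124°, sin 124°) = (19.3, 13.2). UQ ⟂ QA; with |QA| = 10.1 on the left of UQ, A = Q + 10.1·(-0.828, -0.561) = (11.0, 7.55). Then |CA| = |A − C| = 13.3.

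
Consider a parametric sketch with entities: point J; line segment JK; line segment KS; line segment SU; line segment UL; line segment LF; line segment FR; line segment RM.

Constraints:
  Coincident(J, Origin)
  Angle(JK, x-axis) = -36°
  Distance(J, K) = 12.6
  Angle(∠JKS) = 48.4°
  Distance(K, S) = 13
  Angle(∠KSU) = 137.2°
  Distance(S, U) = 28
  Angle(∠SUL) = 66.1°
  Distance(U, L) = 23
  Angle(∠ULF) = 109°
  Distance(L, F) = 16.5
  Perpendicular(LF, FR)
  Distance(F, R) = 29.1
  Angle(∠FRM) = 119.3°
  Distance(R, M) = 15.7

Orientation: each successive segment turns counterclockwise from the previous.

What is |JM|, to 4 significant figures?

30.48

J is at the origin; JK runs at -36.0° with length 12.6, so K = (10.19, -7.406). ∠JKS = 48.4° gives KS at 95.60° from the x-axis; with |KS| = 13.0, S = (8.925, 5.532). ∠KSU = 137.2° gives SU at 138.4° from the x-axis; with |SU| = 28.0, U = (-12.01, 24.12). ∠SUL = 66.1° gives UL at -107.7° from the x-axis; with |UL| = 23.0, L = (-19.01, 2.211). ∠ULF = 109.0° gives LF at -36.70° from the x-axis; with |LF| = 16.5, F = (-5.777, -7.650). LF ⟂ FR, so FR runs at 53.30°; with |FR| = 29.1, R = (11.61, 15.68). ∠FRM = 119.3° gives RM at 114.0° from the x-axis; with |RM| = 15.7, M = (5.228, 30.02). Then |JM| = |M − J| = 30.48.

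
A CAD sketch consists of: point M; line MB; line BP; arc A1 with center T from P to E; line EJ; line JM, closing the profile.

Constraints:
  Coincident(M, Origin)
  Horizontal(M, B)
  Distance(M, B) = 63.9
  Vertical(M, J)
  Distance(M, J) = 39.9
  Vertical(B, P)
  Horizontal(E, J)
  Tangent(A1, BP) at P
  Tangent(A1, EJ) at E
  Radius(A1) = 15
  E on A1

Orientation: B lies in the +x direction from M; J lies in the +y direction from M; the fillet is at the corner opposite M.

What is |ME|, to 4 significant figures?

63.11

M is at the origin; M and B share the same y with |MB| = 63.9 and B on the +x side, so B = (63.90, 0.000). M and J share the same x with |MJ| = 39.9 and J on the +y side, so J = (0.000, 39.90). The virtual corner opposite M is at (63.90, 39.90). Since A1 is tangent to BP there, TP ⟂ BP and the tangent condition forces TE to be normal to EJ, with radius 15.0, so the center T sits 15.0 in from both sides at T = (48.90, 24.90). That places the tangent points at P = (63.90, 24.90) on BP and E = (48.90, 39.90) on EJ. Then |ME| = |E − M| = 63.11.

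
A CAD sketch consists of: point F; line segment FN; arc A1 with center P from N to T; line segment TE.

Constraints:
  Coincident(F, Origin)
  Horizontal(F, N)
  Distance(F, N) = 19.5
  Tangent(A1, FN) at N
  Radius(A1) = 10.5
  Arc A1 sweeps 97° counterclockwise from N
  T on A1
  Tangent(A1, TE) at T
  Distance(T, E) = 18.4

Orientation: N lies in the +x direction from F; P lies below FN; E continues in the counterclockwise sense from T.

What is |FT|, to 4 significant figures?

14.87

The tangent condition forces PN to be normal to FN, so P = N + (0, -10.5) = (19.50, -10.50). On A1, N sits at bearing 90° from P; a 97° counterclockwise sweep puts T at bearing 187°, so T = P + 10.5·(cos 187°, sin 187°) = (9.078, -11.78). Then |FT| = |T − F| = 14.87.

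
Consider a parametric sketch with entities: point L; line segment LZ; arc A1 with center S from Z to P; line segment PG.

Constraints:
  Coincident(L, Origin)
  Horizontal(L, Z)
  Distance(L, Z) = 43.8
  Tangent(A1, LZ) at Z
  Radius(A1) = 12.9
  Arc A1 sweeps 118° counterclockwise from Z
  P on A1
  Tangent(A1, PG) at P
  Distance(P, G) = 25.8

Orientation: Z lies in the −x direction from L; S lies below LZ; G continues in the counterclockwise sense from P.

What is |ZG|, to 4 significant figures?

41.74

L is at the origin; LZ is horizontal with |LZ| = 43.8 and Z on the −x side, so Z = (-43.80, 0.000). Since A1 is tangent to LZ there, SZ ⟂ LZ, so S = Z + (0, -12.9) = (-43.80, -12.90). On A1, Z sits at bearing 90° from S; a 118° counterclockwise sweep puts P at bearing 208°, so P = S + 12.9·(cos 208°, sin 208°) = (-55.19, -18.96). A1 meets PG tangentially, so SP is at right angles to PG, so PG runs along (−sin 208°, cos 208°); with |PG| = 25.8, G = (-43.08, -41.74). Then |ZG| = |G − Z| = 41.74.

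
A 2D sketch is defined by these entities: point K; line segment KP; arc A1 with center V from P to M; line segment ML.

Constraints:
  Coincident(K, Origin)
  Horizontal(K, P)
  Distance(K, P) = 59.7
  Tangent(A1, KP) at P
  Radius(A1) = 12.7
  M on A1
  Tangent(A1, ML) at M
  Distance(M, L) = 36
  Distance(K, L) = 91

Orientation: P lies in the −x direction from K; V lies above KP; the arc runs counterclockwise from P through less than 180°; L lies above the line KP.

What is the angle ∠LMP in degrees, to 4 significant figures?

110.5°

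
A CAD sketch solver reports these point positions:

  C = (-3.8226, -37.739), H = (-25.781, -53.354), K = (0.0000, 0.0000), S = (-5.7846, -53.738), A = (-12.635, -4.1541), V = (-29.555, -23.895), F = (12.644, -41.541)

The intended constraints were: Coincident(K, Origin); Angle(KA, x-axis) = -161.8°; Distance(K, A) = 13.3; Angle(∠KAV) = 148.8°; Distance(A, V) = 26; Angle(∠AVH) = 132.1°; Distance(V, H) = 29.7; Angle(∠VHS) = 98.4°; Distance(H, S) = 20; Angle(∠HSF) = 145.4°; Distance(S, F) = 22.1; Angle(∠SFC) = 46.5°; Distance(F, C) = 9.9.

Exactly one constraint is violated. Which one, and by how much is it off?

Distance(F, C) = 9.9 — off by 7.00.

K = (0.00, 0.00) ✓; KA at -161.8° ✓; |KA| = 13.30 ✓; ∠KAV = 148.8° ✓; |AV| = 26.00 ✓; ∠AVH = 132.1° ✓; |VH| = 29.70 ✓; ∠VHS = 98.40° ✓; |HS| = 20.00 ✓; ∠HSF = 145.4° ✓; |SF| = 22.10 ✓; ∠SFC = 46.50° ✓; |FC| = 16.90 ✗.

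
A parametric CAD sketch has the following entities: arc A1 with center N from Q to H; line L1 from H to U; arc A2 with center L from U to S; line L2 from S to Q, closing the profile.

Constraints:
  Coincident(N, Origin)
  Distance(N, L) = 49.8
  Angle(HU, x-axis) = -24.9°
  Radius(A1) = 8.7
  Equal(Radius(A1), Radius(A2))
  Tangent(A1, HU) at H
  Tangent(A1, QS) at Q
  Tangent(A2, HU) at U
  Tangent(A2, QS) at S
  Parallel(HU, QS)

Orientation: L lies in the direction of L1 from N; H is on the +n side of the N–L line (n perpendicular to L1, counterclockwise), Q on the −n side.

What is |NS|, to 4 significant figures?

50.55

The slot axis is L1's direction at -24.9°, so u = (cos -24.9°, sin -24.9°) = (0.9070, -0.4210) and n = (−sin -24.9°, cos -24.9°) = (0.4210, 0.9070). N is at the origin and L lies 49.8 along u from N, so L = 49.8·u = (45.17, -20.97). Tangency of A1 to both parallel lines with radius 8.7 puts H and Q at N ± 8.7·n: H = (3.663, 7.891), Q = (-3.663, -7.891). Equal radii place U and S the same way about L: U = L + 8.7·n = (48.83, -13.08), S = L − 8.7·n = (41.51, -28.86). Then |NS| = |S − N| = 50.55.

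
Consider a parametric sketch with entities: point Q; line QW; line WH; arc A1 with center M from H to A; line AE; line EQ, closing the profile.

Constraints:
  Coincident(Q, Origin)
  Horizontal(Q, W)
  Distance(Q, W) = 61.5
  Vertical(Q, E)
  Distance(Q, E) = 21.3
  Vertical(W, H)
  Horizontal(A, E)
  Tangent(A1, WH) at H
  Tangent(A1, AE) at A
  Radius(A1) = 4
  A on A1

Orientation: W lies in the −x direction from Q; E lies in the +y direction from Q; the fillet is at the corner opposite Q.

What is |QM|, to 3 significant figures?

60.0

Q is at the origin; Q and W share the same y with |QW| = 61.5 and W on the −x side, so W = (-61.5, 0.00). QE is vertical with |QE| = 21.3 and E on the +y side, so E = (0.00, 21.3). The virtual corner opposite Q is at (-61.5, 21.3). Tangency of A1 to WH means the radius MH is perpendicular to WH and since A1 is tangent to AE there, MA ⟂ AE, with radius 4.0, so the center M sits 4.0 in from both sides at M = (-57.5, 17.3). Then |QM| = |M − Q| = 60.0.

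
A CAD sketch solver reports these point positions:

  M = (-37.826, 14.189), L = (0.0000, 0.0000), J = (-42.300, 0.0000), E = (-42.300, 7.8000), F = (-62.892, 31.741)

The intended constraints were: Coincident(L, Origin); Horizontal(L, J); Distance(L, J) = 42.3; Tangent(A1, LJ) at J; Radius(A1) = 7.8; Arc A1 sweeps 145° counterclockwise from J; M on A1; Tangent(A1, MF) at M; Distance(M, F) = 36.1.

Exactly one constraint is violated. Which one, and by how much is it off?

Distance(M, F) = 36.1 — off by 5.50.

L = (0.00, 0.00) ✓; L.y = 0.00, J.y = 0.00 ✓; |LJ| = 42.30 ✓; ∠(EJ, JL) = 90.00° ✓; |EJ| = 7.800 ✓; bearing(E→M) − bearing(E→J) = 145.0° ✓; |EM| = 7.800 ✓; ∠(EM, MF) = 90.00° ✓; |MF| = 30.60 ✗.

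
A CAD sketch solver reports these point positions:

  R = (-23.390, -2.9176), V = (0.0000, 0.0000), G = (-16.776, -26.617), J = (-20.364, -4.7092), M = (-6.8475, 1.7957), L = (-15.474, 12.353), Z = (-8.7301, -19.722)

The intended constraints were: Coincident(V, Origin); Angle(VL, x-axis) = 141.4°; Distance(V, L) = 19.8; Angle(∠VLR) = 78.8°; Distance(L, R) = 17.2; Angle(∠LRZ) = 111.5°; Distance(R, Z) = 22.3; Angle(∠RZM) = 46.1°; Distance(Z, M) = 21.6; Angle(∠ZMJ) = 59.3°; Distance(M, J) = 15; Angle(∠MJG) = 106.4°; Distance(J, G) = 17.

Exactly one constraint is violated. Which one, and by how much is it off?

Distance(J, G) = 17 — off by 5.20.

V = (0.00, 0.00) ✓; VL at 141.4° ✓; |VL| = 19.80 ✓; ∠VLR = 78.80° ✓; |LR| = 17.20 ✓; ∠LRZ = 111.5° ✓; |RZ| = 22.30 ✓; ∠RZM = 46.10° ✓; |ZM| = 21.60 ✓; ∠ZMJ = 59.30° ✓; |MJ| = 15.00 ✓; ∠MJG = 106.4° ✓; |JG| = 22.20 ✗.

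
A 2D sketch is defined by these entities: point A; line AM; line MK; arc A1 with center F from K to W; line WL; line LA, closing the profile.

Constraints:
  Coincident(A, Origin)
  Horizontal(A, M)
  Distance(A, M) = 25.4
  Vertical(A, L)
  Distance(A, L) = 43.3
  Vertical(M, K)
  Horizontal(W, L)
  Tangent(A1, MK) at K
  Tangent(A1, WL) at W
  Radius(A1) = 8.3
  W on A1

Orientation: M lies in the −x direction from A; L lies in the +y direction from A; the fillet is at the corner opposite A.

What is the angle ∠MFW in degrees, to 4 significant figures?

166.7°

A is at the origin; A and M share the same y with |AM| = 25.4 and M on the −x side, so M = (-25.40, 0.000). AL is vertical with |AL| = 43.3 and L on the +y side, so L = (0.000, 43.30). The virtual corner opposite A is at (-25.40, 43.30). The tangent condition forces FK to be normal to MK and since A1 is tangent to WL there, FW ⟂ WL, with radius 8.3, so the center F sits 8.3 in from both sides at F = (-17.10, 35.00). That places the tangent points at K = (-25.40, 35.00) on MK and W = (-17.10, 43.30) on WL. Then cos ∠MFW = FM·FW / (|FM||FW|), giving 166.7°.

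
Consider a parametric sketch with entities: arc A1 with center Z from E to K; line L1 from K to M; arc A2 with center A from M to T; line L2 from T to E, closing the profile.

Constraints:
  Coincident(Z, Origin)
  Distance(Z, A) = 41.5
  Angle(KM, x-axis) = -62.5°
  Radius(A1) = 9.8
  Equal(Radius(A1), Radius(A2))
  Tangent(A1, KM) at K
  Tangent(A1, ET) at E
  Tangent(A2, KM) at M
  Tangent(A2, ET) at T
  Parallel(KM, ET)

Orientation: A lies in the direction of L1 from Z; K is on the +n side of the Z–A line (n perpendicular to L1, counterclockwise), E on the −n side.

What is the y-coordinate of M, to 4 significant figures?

-32.29

The slot axis is L1's direction at -62.5°, so u = (cos -62.5°, sin -62.5°) = (0.4617, -0.8870) and n = (−sin -62.5°, cos -62.5°) = (0.8870, 0.4617). Z is at the origin and A lies 41.5 along u from Z, so A = 41.5·u = (19.16, -36.81). Tangency of A1 to both parallel lines with radius 9.8 puts K and E at Z ± 9.8·n: K = (8.693, 4.525), E = (-8.693, -4.525). Equal radii place M and T the same way about A: M = A + 9.8·n = (27.86, -32.29), T = A − 9.8·n = (10.47, -41.34). So M.y = -32.29.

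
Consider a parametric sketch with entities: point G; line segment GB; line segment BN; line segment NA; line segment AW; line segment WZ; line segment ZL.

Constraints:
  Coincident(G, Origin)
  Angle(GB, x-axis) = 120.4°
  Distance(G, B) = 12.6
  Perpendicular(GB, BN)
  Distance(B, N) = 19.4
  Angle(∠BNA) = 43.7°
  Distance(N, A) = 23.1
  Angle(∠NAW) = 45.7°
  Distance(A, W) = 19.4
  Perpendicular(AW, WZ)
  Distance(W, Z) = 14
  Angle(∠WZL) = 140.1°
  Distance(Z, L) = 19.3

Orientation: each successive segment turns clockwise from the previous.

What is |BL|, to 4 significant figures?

32.90

AW ⟂ WZ, so WZ runs at 29.80°; with |WZ| = 14.0, Z = (6.536, 22.26). ∠WZL = 140.1° gives ZL at -10.10° from the x-axis; with |ZL| = 19.3, L = (25.54, 18.88). Then |BL| = |L − B| = 32.90.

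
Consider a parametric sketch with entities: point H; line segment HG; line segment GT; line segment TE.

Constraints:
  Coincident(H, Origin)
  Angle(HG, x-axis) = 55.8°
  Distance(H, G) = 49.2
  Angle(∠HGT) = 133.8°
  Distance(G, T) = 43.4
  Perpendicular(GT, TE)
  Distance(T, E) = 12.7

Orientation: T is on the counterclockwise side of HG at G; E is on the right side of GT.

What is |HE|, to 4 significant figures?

91.23

H is at the origin; HG runs at 55.8° with length 49.2, so G = 49.2·(cos 55.8°, sin 55.8°) = (27.65, 40.69). ∠HGT = 133.8°, so GT runs at 55.8° + (180° − 133.8°) = 102.0° from the x-axis; with |GT| = 43.4, T = G + 43.4·(cos 102.0°, sin 102.0°) = (18.63, 83.14). GT ⟂ TE; with |TE| = 12.7 on the right of GT, E = T + 12.7·(0.9781, 0.2079) = (31.05, 85.78). Then |HE| = |E − H| = 91.23.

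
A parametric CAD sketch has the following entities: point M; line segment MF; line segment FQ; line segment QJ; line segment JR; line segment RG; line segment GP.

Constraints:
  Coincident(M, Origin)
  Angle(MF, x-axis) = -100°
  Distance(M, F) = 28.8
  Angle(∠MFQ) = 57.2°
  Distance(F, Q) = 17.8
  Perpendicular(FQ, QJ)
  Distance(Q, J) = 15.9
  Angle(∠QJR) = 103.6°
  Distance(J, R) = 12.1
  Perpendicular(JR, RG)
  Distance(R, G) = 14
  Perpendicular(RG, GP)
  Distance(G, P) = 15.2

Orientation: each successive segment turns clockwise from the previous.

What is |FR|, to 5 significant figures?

19.694

M is at the origin; MF runs at -100.0° with length 28.8, so F = (-5.0011, -28.362). ∠MFQ = 57.2° gives FQ at 137.20° from the x-axis; with |FQ| = 17.8, Q = (-18.061, -16.268). FQ is perpendicular to QJ, so QJ runs at 47.200°; with |QJ| = 15.9, J = (-7.2583, -4.6021). ∠QJR = 103.6° gives JR at -29.200° from the x-axis; with |JR| = 12.1, R = (3.3040, -10.505). Then |FR| = |R − F| = 19.694.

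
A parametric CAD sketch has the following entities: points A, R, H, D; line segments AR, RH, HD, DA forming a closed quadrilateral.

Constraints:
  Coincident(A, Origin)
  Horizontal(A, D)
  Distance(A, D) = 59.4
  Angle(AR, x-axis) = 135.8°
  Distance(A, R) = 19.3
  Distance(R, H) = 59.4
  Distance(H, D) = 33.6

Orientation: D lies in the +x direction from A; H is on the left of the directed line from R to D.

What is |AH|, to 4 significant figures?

52.45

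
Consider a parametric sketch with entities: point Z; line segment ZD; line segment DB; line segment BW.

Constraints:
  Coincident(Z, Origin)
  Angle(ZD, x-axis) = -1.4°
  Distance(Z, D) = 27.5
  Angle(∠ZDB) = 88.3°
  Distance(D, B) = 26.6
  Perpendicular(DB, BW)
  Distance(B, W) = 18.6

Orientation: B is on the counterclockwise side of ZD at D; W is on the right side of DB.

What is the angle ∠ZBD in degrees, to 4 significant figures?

46.83°

Z is at the origin; ZD runs at -1.4° with length 27.5, so D = 27.5·(cos -1.4°, sin -1.4°) = (27.49, -0.6719). ∠ZDB = 88.3°, so DB runs at -1.4° + (180° − 88.3°) = 90.30° from the x-axis; with |DB| = 26.6, B = D + 26.6·(cos 90.30°, sin 90.30°) = (27.35, 25.93). Then cos ∠ZBD = BZ·BD / (|BZ||BD|), giving 46.83°.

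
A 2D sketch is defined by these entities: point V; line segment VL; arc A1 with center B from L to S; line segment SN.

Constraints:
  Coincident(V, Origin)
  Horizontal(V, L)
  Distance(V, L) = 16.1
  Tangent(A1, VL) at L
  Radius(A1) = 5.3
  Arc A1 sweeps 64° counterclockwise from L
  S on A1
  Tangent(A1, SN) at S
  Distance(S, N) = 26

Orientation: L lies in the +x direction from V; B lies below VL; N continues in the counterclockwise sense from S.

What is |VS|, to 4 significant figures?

11.72

The tangent condition forces BL to be normal to VL, so B = L + (0, -5.3) = (16.10, -5.300). On A1, L sits at bearing 90° from B; a 64° counterclockwise sweep puts S at bearing 154°, so S = B + 5.3·(cos 154°, sin 154°) = (11.34, -2.977). Then |VS| = |S − V| = 11.72.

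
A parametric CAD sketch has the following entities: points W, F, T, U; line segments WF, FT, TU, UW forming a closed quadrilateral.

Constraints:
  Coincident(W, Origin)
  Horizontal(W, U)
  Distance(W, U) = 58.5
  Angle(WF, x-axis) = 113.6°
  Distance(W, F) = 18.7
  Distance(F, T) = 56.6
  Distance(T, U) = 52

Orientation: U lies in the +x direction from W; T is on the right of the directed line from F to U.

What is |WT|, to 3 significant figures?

38.0

W is at the origin; WU is horizontal with |WU| = 58.5 and U in +x, so U = (58.5, 0). WF runs at 113.6° with |WF| = 18.7, so F = (-7.49, 17.1). T is determined by |FT| = 56.6 and |TU| = 52.0 together: it lies at the intersection of circle(F, 56.6) and circle(U, 52.0). With |FU| = 68.2, the foot of the radical line on FU is 37.8 from F and the perpendicular offset is √(56.6² − 37.8²) = 42.2. Taking the right-of-FU solution: T = (18.5, -33.2).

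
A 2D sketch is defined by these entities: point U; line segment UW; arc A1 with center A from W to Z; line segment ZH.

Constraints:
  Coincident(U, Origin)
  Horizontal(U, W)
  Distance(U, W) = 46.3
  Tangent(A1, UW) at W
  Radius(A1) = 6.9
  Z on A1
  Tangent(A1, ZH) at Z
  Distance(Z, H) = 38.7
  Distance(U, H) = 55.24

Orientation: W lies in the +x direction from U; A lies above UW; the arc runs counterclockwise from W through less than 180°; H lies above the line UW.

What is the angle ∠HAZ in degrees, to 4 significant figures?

79.89°

Checks: U.y = 0.00, W.y = 0.00 ✓; |AZ| = 6.900 ✓; ∠(AZ, ZH) = 90.00° ✓; |ZH| = 38.70 ✓; |UH| = 55.24 ✓.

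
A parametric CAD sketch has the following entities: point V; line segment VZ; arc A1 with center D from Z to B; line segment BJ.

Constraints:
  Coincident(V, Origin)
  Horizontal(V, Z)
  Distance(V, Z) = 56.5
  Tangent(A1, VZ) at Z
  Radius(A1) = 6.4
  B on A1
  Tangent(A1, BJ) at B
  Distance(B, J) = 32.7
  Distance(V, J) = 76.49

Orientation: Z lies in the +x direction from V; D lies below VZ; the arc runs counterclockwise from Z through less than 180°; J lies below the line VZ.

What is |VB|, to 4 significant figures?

51.72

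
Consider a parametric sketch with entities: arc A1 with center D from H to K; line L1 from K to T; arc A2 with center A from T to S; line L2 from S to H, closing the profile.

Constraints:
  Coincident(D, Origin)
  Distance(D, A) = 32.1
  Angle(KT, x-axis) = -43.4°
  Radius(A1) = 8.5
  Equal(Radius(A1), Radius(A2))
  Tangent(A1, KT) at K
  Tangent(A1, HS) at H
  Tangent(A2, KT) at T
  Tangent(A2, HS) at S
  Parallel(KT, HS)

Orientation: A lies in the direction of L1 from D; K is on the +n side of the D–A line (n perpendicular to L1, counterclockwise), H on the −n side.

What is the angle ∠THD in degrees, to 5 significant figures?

62.095°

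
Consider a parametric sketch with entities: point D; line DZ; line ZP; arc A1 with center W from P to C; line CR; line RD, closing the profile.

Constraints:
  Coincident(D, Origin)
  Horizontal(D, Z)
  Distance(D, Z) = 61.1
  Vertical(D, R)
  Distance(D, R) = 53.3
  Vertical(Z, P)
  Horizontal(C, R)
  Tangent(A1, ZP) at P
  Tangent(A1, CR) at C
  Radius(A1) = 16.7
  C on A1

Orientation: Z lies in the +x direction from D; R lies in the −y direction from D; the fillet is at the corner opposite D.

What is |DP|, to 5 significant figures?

71.223

The virtual corner opposite D is at (61.100, -53.300). The tangent condition forces WP to be normal to ZP and tangency of A1 to CR means the radius WC is perpendicular to CR, with radius 16.7, so the center W sits 16.7 in from both sides at W = (44.400, -36.600). That places the tangent points at P = (61.100, -36.600) on ZP and C = (44.400, -53.300) on CR. Then |DP| = |P − D| = 71.223.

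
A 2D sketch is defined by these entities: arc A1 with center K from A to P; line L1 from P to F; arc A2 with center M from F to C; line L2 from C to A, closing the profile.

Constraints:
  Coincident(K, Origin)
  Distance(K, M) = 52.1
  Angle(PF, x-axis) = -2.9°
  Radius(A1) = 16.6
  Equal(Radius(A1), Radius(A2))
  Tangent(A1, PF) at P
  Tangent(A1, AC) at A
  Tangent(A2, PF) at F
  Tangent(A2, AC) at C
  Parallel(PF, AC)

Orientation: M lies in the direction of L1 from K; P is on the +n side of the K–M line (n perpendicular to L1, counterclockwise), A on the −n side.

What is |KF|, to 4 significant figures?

54.68

The slot axis is L1's direction at -2.9°, so u = (cos -2.9°, sin -2.9°) = (0.9987, -0.05059) and n = (−sin -2.9°, cos -2.9°) = (0.05059, 0.9987). K is at the origin and M lies 52.1 along u from K, so M = 52.1·u = (52.03, -2.636). Tangency of A1 to both parallel lines with radius 16.6 puts P and A at K ± 16.6·n: P = (0.8398, 16.58), A = (-0.8398, -16.58). Equal radii place F and C the same way about M: F = M + 16.6·n = (52.87, 13.94), C = M − 16.6·n = (51.19, -19.21). Then |KF| = |F − K| = 54.68.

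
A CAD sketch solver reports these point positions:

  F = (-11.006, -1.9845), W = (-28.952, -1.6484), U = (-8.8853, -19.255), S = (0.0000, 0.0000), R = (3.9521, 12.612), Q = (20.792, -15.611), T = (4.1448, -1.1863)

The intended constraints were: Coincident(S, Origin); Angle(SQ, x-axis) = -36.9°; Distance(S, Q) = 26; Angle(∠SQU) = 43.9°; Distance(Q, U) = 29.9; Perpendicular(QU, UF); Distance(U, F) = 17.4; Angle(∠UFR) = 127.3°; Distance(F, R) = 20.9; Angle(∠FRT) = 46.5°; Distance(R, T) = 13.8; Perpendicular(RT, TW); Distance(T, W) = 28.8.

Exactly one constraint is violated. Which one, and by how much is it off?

Distance(T, W) = 28.8 — off by 4.30.

S = (0.00, 0.00) ✓; SQ at -36.90° ✓; |SQ| = 26.00 ✓; ∠SQU = 43.90° ✓; |QU| = 29.90 ✓; ∠(QU, UF) = 90.00° ✓; |UF| = 17.40 ✓; ∠UFR = 127.3° ✓; |FR| = 20.90 ✓; ∠FRT = 46.50° ✓; |RT| = 13.80 ✓; ∠(RT, TW) = 90.00° ✓; |TW| = 33.10 ✗.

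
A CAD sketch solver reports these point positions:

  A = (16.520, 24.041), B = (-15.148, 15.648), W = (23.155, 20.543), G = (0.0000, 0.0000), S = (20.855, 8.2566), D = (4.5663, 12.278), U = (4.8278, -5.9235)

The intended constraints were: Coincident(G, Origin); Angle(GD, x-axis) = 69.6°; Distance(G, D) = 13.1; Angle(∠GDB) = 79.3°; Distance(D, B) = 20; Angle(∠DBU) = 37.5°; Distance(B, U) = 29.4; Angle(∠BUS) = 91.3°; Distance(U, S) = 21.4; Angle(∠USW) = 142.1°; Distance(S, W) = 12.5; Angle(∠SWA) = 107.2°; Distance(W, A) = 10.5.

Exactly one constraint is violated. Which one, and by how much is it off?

Distance(W, A) = 10.5 — off by 3.00.

G = (0.00, 0.00) ✓; GD at 69.60° ✓; |GD| = 13.10 ✓; ∠GDB = 79.30° ✓; |DB| = 20.00 ✓; ∠DBU = 37.50° ✓; |BU| = 29.40 ✓; ∠BUS = 91.30° ✓; |US| = 21.40 ✓; ∠USW = 142.1° ✓; |SW| = 12.50 ✓; ∠SWA = 107.2° ✓; |WA| = 7.501 ✗.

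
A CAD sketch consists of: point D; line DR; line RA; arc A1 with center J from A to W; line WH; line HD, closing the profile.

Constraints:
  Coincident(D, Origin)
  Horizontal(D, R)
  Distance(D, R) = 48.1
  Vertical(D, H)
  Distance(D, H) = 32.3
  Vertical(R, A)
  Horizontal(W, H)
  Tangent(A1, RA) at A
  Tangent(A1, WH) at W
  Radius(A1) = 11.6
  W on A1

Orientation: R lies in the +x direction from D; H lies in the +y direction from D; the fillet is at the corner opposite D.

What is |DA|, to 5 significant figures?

52.365

D is at the origin; D and R share the same y with |DR| = 48.1 and R on the +x side, so R = (48.100, 0.0000). DH is vertical with |DH| = 32.3 and H on the +y side, so H = (0.0000, 32.300). The virtual corner opposite D is at (48.100, 32.300). The tangent condition forces JA to be normal to RA and since A1 is tangent to WH there, JW ⟂ WH, with radius 11.6, so the center J sits 11.6 in from both sides at J = (36.500, 20.700). That places the tangent points at A = (48.100, 20.700) on RA and W = (36.500, 32.300) on WH. Then |DA| = |A − D| = 52.365.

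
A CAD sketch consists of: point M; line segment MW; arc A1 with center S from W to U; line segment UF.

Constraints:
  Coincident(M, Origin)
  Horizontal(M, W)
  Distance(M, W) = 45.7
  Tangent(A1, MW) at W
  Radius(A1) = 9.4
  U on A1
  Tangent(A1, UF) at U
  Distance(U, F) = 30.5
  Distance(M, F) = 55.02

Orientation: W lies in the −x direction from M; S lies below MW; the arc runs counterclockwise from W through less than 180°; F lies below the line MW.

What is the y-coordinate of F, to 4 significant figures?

-40.25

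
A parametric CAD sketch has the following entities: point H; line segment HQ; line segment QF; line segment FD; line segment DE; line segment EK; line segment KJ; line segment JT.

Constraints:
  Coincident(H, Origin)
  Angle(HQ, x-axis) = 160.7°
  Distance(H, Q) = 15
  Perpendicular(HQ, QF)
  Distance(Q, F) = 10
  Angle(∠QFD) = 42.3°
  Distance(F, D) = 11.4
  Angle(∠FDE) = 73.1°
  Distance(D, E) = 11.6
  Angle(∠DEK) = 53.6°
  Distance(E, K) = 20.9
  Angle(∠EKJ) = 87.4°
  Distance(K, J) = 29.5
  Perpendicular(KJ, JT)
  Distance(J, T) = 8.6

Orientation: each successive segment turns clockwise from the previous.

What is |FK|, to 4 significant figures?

7.206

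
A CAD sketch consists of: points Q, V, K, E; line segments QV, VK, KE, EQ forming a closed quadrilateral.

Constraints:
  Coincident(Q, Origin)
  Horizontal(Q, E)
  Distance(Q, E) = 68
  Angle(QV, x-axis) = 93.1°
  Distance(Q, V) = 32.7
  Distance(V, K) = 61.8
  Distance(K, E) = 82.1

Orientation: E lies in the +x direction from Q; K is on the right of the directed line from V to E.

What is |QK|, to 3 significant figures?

30.1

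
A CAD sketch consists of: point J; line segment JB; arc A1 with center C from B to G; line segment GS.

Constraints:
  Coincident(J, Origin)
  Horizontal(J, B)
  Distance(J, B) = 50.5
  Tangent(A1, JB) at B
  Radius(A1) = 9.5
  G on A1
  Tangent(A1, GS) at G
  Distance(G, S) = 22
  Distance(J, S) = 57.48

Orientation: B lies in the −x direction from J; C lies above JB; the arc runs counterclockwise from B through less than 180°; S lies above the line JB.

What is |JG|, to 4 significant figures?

43.00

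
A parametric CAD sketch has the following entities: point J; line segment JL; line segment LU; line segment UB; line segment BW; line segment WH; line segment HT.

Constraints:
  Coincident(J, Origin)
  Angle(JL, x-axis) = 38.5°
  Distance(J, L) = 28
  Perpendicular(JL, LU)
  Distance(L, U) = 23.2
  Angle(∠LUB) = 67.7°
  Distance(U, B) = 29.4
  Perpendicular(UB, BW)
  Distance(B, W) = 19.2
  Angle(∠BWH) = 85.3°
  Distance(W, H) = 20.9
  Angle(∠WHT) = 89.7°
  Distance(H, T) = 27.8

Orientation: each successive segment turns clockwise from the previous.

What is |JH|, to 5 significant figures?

26.971

J is at the origin; JL runs at 38.5° with length 28.0, so L = (21.913, 17.430). The perpendicularity gives LU at right angles to JL, so LU runs at -51.500°; with |LU| = 23.2, U = (36.355, -0.72610). ∠LUB = 67.7° gives UB at -163.80° from the x-axis; with |UB| = 29.4, B = (8.1227, -8.9284). UB ⟂ BW, so BW runs at 106.20°; with |BW| = 19.2, W = (2.7661, 9.5092). ∠BWH = 85.3° gives WH at 11.500° from the x-axis; with |WH| = 20.9, H = (23.247, 13.676). Then |JH| = |H − J| = 26.971.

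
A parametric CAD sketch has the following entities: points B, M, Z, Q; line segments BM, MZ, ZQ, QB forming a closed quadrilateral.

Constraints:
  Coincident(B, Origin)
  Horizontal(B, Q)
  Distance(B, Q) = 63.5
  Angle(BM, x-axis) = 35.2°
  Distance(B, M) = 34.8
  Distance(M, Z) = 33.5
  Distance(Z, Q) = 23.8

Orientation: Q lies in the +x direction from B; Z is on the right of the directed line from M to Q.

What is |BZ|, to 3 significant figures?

43.4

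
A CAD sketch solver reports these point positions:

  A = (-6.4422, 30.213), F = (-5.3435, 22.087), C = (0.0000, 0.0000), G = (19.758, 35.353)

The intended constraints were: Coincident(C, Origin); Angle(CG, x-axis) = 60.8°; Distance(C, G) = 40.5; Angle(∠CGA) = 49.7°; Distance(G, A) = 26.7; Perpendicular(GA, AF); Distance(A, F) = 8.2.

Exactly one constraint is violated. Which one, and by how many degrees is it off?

Perpendicular(GA, AF) — off by 3.40°.

C = (0.00, 0.00) ✓; CG at 60.80° ✓; |CG| = 40.50 ✓; ∠CGA = 49.70° ✓; |GA| = 26.70 ✓; ∠(GA, AF) = 86.60° ✗; |AF| = 8.200 ✓.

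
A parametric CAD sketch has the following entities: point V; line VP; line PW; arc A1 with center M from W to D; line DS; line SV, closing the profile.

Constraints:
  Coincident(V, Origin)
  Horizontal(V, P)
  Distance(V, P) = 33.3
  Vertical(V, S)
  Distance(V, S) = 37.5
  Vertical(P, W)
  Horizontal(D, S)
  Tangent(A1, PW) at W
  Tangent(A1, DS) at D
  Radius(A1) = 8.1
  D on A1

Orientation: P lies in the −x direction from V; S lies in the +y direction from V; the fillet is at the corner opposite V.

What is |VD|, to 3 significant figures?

45.2

V is at the origin; V and P share the same y with |VP| = 33.3 and P on the −x side, so P = (-33.3, 0.00). V and S share the same x with |VS| = 37.5 and S on the +y side, so S = (0.00, 37.5). The virtual corner opposite V is at (-33.3, 37.5). A1 meets PW tangentially, so MW is at right angles to PW and tangency of A1 to DS means the radius MD is perpendicular to DS, with radius 8.1, so the center M sits 8.1 in from both sides at M = (-25.2, 29.4). That places the tangent points at W = (-33.3, 29.4) on PW and D = (-25.2, 37.5) on DS. Then |VD| = |D − V| = 45.2.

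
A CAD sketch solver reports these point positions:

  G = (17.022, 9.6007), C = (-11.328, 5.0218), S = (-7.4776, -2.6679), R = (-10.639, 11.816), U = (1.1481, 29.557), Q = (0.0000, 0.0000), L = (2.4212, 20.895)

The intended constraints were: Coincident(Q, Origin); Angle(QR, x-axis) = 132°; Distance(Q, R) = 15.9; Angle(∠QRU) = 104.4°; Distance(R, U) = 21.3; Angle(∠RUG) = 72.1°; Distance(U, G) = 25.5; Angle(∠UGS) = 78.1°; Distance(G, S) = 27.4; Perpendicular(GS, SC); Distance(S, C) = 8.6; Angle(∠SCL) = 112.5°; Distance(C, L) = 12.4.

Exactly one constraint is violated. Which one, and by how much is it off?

Distance(C, L) = 12.4 — off by 8.60.

Q = (0.00, 0.00) ✓; QR at 132.0° ✓; |QR| = 15.90 ✓; ∠QRU = 104.4° ✓; |RU| = 21.30 ✓; ∠RUG = 72.10° ✓; |UG| = 25.50 ✓; ∠UGS = 78.10° ✓; |GS| = 27.40 ✓; ∠(GS, SC) = 90.00° ✓; |SC| = 8.600 ✓; ∠SCL = 112.5° ✓; |CL| = 21.00 ✗.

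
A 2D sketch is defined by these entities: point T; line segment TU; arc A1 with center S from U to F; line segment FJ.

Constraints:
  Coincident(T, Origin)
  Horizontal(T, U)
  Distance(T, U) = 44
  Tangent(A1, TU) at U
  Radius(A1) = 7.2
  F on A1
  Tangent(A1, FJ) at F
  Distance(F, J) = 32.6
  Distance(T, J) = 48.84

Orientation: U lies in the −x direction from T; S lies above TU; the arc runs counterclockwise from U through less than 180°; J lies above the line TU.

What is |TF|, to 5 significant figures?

37.388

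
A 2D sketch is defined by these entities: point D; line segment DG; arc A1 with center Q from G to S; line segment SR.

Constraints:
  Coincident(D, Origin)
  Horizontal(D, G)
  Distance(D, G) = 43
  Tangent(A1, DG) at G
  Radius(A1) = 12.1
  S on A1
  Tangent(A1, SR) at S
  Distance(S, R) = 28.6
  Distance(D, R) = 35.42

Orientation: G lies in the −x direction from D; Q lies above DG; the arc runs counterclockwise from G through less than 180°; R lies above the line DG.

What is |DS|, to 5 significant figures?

33.130

Checks: |QG| = 12.10 ✓; |QS| = 12.10 ✓; ∠(QS, SR) = 90.00° ✓; |SR| = 28.60 ✓; |DR| = 35.42 ✓.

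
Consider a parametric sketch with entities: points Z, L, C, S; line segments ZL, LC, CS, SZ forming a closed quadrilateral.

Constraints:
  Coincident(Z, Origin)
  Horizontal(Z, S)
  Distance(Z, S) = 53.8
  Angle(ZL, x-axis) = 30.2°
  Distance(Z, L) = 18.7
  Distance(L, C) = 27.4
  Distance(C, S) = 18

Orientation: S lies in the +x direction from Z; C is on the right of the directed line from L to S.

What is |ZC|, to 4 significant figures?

38.33

Z is at the origin; Z and S share the same y with |ZS| = 53.8 and S in +x, so S = (53.8, 0). ZL runs at 30.2° with |ZL| = 18.7, so L = (16.16, 9.406). C is determined by |LC| = 27.4 and |CS| = 18.0 together: it lies at the intersection of circle(L, 27.4) and circle(S, 18.0). With |LS| = 38.80, the foot of the radical line on LS is 24.90 from L and the perpendicular offset is √(27.4² − 24.90²) = 11.44. Taking the right-of-LS solution: C = (37.54, -7.728).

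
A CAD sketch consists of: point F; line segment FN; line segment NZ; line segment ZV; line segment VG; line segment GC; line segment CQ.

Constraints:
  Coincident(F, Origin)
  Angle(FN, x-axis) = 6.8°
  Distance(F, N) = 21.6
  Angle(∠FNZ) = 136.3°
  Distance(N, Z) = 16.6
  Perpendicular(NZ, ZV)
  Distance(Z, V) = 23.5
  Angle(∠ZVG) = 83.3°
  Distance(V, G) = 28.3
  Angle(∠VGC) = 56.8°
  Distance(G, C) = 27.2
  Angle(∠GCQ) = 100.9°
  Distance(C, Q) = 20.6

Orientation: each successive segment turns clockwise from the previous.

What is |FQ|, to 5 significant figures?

39.969

∠VGC = 56.8° gives GC at 13.200° from the x-axis; with |GC| = 27.2, C = (26.600, -0.47466). ∠GCQ = 100.9° gives CQ at -65.900° from the x-axis; with |CQ| = 20.6, Q = (35.012, -19.279). Then |FQ| = |Q − F| = 39.969.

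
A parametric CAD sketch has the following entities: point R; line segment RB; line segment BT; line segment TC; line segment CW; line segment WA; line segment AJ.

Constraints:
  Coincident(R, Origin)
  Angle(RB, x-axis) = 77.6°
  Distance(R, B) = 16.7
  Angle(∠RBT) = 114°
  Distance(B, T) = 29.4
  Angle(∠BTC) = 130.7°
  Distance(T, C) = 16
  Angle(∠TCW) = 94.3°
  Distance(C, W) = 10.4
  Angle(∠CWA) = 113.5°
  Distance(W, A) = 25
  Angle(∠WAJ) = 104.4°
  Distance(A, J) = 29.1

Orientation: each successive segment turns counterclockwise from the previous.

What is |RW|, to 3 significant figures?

39.5

R is at the origin; RB runs at 77.6° with length 16.7, so B = (3.59, 16.3). ∠RBT = 114.0° gives BT at 144° from the x-axis; with |BT| = 29.4, T = (-20.1, 33.8). ∠BTC = 130.7° gives TC at -167° from the x-axis; with |TC| = 16.0, C = (-35.7, 30.2). ∠TCW = 94.3° gives CW at -81.4° from the x-axis; with |CW| = 10.4, W = (-34.1, 19.9). Then |RW| = |W − R| = 39.5.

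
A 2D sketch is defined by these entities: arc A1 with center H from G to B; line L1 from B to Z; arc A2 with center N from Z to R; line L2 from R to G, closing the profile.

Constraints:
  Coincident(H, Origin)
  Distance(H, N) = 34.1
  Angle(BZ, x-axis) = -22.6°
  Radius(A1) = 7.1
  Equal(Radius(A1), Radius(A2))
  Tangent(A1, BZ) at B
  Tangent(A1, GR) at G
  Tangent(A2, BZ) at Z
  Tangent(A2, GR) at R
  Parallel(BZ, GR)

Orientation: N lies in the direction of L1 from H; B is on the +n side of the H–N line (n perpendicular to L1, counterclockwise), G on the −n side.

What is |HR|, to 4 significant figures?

34.83

Tangency of A1 to both parallel lines with radius 7.1 puts B and G at H ± 7.1·n: B = (2.728, 6.555), G = (-2.728, -6.555). Equal radii place Z and R the same way about N: Z = N + 7.1·n = (34.21, -6.550), R = N − 7.1·n = (28.75, -19.66). Then |HR| = |R − H| = 34.83.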